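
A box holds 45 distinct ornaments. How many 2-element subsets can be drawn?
C(45,2) = 45!/(2!×43!) = 990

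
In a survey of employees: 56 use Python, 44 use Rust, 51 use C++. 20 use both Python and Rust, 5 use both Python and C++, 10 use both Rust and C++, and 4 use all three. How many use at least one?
|A∪B∪C| = 56+44+51-20-5-10+4 = 120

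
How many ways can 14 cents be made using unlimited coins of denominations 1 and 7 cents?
Coefficient of x^14 in 1/(1-x^1) · 1/(1-x^7). Use j coins of 7 for j = 0..⌊14/7⌋ = 2, the rest in 1s: 2 + 1 = 3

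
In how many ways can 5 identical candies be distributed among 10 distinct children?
C(5+10-1, 10-1) = C(14, 9) = 2002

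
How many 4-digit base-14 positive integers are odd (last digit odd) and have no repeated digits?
Last∈{1,3,5,7,9,11,13}. Last=0: 0. Last nonzero: 7×12×P(12,2) = 11088. Total = 11088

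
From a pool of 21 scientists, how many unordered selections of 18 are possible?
C(21,18) = 21!/(18!×3!) = 1330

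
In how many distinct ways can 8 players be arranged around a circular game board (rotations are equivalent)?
Circular: fix one position, arrange the rest. (8-1)! = 5040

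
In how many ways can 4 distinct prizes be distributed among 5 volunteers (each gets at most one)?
P(5,4) = 5!/(5-4)! = 120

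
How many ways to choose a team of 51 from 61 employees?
C(61,51) = 61!/(51!×10!) = 90177170226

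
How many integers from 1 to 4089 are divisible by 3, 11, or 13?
⌊4089/3⌋+⌊4089/11⌋+⌊4089/13⌋ - ⌊4089/33⌋-⌊4089/39⌋-⌊4089/143⌋ + ⌊4089/429⌋ = 1363+371+314 - 123-104-28 + 9 = 1802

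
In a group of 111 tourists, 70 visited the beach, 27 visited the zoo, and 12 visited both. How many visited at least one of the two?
|A∪B| = |A| + |B| - |A∩B| = 70 + 27 - 12 = 85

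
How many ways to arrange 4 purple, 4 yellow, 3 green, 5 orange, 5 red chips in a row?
21! / (4! × 4! × 3! × 5! × 5!) = 1026615189600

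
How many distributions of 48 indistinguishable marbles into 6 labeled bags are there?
C(48+6-1, 6-1) = C(53, 5) = 2869685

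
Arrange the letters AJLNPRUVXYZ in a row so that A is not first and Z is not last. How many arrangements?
By inclusion-exclusion: 11! - 2×(11-1)! + (11-2)! = 39916800 - 7257600 + 362880 = 33022080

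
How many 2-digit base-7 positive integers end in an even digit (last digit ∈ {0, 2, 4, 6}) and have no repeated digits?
Last∈{0,2,4,6}. Last=0: 6. Last nonzero: 3×5×P(5,0) = 15. Total = 21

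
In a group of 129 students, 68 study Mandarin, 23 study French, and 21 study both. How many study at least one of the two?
|A∪B| = |A| + |B| - |A∩B| = 68 + 23 - 21 = 70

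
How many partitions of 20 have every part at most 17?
Let r_j(i) = number of partitions of i into parts ≤ j, for i = 0..20. r_1(i) = 1 for all i; r_j(i) = r_{j-1}(i) + r_j(i-j). Rows j = 2..17: ≤2: 1 1 2 2 3 3 4 4 5 5 6 6 7 7 8 8 9 9 10 10 11; ≤3: 1 1 2 3 4 5 7 8 10 12 14 16 19 21 24 27 30 33 37 40 44; ≤4: 1 1 2 3 5 6 9 11 15 18 23 27 34 39 47 54 64 72 84 94 108; ≤5: 1 1 2 3 5 7 10 13 18 23 30 37 47 57 70 84 101 119 141 164 192; ≤6: 1 1 2 3 5 7 11 14 20 26 35 44 58 71 90 110 136 163 199 235 282; ≤7: 1 1 2 3 5 7 11 15 21 28 38 49 65 82 105 131 164 201 248 300 364; ≤8: 1 1 2 3 5 7 11 15 22 29 40 52 70 89 116 146 186 230 288 352 434; ≤9: 1 1 2 3 5 7 11 15 22 30 41 54 73 94 123 157 201 252 318 393 488; ≤10: 1 1 2 3 5 7 11 15 22 30 42 55 75 97 128 164 212 267 340 423 530; ≤11: 1 1 2 3 5 7 11 15 22 30 42 56 76 99 131 169 219 278 355 445 560; ≤12: 1 1 2 3 5 7 11 15 22 30 42 56 77 100 133 172 224 285 366 460 582; ≤13: 1 1 2 3 5 7 11 15 22 30 42 56 77 101 134 174 227 290 373 471 597; ≤14: 1 1 2 3 5 7 11 15 22 30 42 56 77 101 135 175 229 293 378 478 608; ≤15: 1 1 2 3 5 7 11 15 22 30 42 56 77 101 135 176 230 295 381 483 615; ≤16: 1 1 2 3 5 7 11 15 22 30 42 56 77 101 135 176 231 296 383 486 620; ≤17: 1 1 2 3 5 7 11 15 22 30 42 56 77 101 135 176 231 297 384 488 623. r_17(20) = 623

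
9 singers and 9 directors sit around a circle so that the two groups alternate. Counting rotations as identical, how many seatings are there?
Fix one of the singers: (9-1)! ways for the remaining singers, × 9! ways for the directors = 40320 × 362880 = 14631321600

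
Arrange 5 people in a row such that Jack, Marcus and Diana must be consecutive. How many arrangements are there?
Treat the 3 as one block: (5-3+1)! × 3! = 6 × 6 = 36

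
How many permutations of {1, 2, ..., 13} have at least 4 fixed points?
Exactly j fixed points: C(13,j)·!(13-j); sum over j ≥ 4 (derangement numbers via !m = (m-1)·(!(m-1) + !(m-2)): !0..!9 = 1, 0, 1, 2, 9, 44, 265, 1854, 14833, 133496). Σ_{j=4}^{13} C(13,j)·!(13-j) = C(13,4)·!9 + C(13,5)·!8 + C(13,6)·!7 + C(13,7)·!6 + C(13,8)·!5 + C(13,9)·!4 + C(13,10)·!3 + C(13,11)·!2 + C(13,12)·!1 + C(13,13)·!0 = 715·133496 + 1287·14833 + 1716·1854 + 1716·265 + 1287·44 + 715·9 + 286·2 + 78·1 + 13·0 + 1·1 = 118239629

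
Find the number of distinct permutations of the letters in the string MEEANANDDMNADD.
14! / (2! × 3! × 4! × 3! × 2!) = 25225200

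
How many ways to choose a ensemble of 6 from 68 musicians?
C(68,6) = 68!/(6!×62!) = 109453344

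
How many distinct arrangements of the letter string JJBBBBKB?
8! / (2! × 5! × 1!) = 168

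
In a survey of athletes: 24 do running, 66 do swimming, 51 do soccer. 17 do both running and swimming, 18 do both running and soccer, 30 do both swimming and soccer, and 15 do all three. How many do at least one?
|A∪B∪C| = 24+66+51-17-18-30+15 = 91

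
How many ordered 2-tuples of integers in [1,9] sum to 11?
Coefficient of x^11 in (x + x² + ... + x^9)^2. By inclusion-exclusion on dice exceeding 9: Σ_j (-1)^j C(2,j)·C(11-1-9j, 1) = C(2,0)·C(10,1) - C(2,1)·C(1,1) = 1·10 - 2·1 = 8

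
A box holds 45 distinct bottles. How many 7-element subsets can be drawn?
C(45,7) = 45!/(7!×38!) = 45379620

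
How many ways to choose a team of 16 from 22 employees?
C(22,16) = 22!/(16!×6!) = 74613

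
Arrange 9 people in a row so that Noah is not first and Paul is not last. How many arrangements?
By inclusion-exclusion: 9! - 2×(9-1)! + (9-2)! = 362880 - 80640 + 5040 = 287280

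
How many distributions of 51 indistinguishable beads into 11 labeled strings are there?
C(51+11-1, 11-1) = C(61, 10) = 90177170226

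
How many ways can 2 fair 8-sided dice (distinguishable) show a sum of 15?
Coefficient of x^15 in (x + x² + ... + x^8)^2. By inclusion-exclusion on dice exceeding 8: Σ_j (-1)^j C(2,j)·C(15-1-8j, 1) = C(2,0)·C(14,1) - C(2,1)·C(6,1) = 1·14 - 2·6 = 2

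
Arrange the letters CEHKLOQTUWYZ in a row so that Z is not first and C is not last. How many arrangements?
By inclusion-exclusion: 12! - 2×(12-1)! + (12-2)! = 479001600 - 79833600 + 3628800 = 402796800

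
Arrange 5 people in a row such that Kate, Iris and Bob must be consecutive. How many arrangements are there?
Treat the 3 as one block: (5-3+1)! × 3! = 6 × 6 = 36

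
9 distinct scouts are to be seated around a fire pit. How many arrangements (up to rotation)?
Circular: fix one position, arrange the rest. (9-1)! = 40320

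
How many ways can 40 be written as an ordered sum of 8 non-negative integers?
C(40+8-1, 8-1) = C(47, 7) = 62891499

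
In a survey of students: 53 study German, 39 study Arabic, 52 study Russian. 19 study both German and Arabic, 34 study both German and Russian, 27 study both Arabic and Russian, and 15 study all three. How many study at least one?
|A∪B∪C| = 53+39+52-19-34-27+15 = 79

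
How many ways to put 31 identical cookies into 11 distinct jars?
C(31+11-1, 11-1) = C(41, 10) = 1121099408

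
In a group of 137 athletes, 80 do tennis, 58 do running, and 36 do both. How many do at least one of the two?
|A∪B| = |A| + |B| - |A∩B| = 80 + 58 - 36 = 102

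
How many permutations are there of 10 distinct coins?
10! = 3628800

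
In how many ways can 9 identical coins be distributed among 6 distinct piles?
C(9+6-1, 6-1) = C(14, 5) = 2002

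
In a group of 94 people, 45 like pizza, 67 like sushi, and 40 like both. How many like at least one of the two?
|A∪B| = |A| + |B| - |A∩B| = 45 + 67 - 40 = 72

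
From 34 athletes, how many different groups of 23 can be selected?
C(34,23) = 34!/(23!×11!) = 286097760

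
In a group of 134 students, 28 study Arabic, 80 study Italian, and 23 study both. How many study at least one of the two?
|A∪B| = |A| + |B| - |A∩B| = 28 + 80 - 23 = 85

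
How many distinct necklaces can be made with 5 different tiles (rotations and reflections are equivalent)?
(5-1)!/2 = 24/2 = 12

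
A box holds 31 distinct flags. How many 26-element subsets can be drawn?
C(31,26) = 31!/(26!×5!) = 169911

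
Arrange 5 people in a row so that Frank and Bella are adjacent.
Treat as block: (5-1)! × 2! = 24 × 2 = 48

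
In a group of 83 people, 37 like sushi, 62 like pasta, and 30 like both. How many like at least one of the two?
|A∪B| = |A| + |B| - |A∩B| = 37 + 62 - 30 = 69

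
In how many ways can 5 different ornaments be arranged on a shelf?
5! = 120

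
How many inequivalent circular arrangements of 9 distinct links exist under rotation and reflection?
(9-1)!/2 = 40320/2 = 20160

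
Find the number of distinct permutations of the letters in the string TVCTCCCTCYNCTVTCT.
17! / (6! × 2! × 1! × 7! × 1!) = 49008960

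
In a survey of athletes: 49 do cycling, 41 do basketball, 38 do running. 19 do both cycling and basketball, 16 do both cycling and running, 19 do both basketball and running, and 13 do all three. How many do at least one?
|A∪B∪C| = 49+41+38-19-16-19+13 = 87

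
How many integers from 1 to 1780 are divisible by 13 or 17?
⌊1780/13⌋ + ⌊1780/17⌋ - ⌊1780/221⌋ = 136 + 104 - 8 = 232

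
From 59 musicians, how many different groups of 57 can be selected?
C(59,57) = 59!/(57!×2!) = 1711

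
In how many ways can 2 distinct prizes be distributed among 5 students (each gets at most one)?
P(5,2) = 5!/(5-2)! = 20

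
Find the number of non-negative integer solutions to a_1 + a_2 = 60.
C(60+2-1, 2-1) = C(61, 1) = 61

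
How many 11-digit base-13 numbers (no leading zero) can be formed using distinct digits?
First digit: 12 choices (nonzero). Then descending: 12 × 12 × 11 × 10 × 9 × 8 × 7 × 6 × 5 × 4 × 3 = 2874009600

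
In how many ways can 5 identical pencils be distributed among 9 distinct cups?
C(5+9-1, 9-1) = C(13, 8) = 1287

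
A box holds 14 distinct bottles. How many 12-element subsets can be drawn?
C(14,12) = 14!/(12!×2!) = 91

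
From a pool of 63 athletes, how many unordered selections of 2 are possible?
C(63,2) = 63!/(2!×61!) = 1953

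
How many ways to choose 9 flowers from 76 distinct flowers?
C(76,9) = 76!/(9!×67!) = 142466675900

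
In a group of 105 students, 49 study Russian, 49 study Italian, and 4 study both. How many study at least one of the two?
|A∪B| = |A| + |B| - |A∩B| = 49 + 49 - 4 = 94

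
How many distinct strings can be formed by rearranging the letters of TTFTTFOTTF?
10! / (3! × 1! × 6!) = 840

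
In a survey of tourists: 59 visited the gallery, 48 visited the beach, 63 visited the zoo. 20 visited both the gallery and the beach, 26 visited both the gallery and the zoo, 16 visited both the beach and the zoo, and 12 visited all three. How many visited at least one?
|A∪B∪C| = 59+48+63-20-26-16+12 = 120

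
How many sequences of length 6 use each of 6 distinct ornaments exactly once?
6! = 720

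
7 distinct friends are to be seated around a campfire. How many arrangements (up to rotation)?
Circular: fix one position, arrange the rest. (7-1)! = 720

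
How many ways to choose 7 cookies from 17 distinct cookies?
C(17,7) = 17!/(7!×10!) = 19448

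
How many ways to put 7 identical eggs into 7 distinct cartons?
C(7+7-1, 7-1) = C(13, 6) = 1716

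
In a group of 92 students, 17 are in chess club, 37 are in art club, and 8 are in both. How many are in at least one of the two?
|A∪B| = |A| + |B| - |A∩B| = 17 + 37 - 8 = 46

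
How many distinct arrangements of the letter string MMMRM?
5! / (1! × 4!) = 5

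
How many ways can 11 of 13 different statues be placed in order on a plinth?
P(13,11) = 13!/(13-11)! = 3113510400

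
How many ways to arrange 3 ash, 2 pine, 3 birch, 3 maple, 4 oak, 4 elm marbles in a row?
19! / (3! × 2! × 3! × 3! × 4! × 4!) = 488864376000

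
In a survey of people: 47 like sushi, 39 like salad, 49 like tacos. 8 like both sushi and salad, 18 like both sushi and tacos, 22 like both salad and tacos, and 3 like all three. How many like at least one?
|A∪B∪C| = 47+39+49-8-18-22+3 = 90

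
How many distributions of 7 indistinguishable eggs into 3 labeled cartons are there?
C(7+3-1, 3-1) = C(9, 2) = 36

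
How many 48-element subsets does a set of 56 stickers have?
C(56,48) = 56!/(48!×8!) = 1420494075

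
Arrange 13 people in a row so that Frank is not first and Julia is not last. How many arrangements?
By inclusion-exclusion: 13! - 2×(13-1)! + (13-2)! = 6227020800 - 958003200 + 39916800 = 5308934400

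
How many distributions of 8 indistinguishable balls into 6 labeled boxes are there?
C(8+6-1, 6-1) = C(13, 5) = 1287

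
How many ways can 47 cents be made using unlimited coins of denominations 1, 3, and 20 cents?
Coefficient of x^47 in 1/(1-x^1) · 1/(1-x^3) · 1/(1-x^20). Case on j = number of 20-cent coins (j = 0..2); remainder r = 47 - 20j is made from {1,3} in ⌊r/3⌋+1 ways. r = 47, 27, 7 → 16 + 10 + 3 = 29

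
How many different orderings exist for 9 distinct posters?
9! = 362880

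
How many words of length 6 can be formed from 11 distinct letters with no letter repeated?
P(11,6) = 11!/(11-6)! = 332640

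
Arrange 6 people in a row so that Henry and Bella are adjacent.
Treat as block: (6-1)! × 2! = 120 × 2 = 240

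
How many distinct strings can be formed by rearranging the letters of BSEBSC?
6! / (2! × 1! × 2! × 1!) = 180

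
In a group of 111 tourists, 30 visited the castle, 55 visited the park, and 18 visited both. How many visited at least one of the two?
|A∪B| = |A| + |B| - |A∩B| = 30 + 55 - 18 = 67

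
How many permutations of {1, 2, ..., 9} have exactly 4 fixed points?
Choose the 4 fixed points C(9,4) = 126, derange the rest: !5 = Σ_{j=0}^{5} (-1)^j·5!/j! = 120 - 120 + 60 - 20 + 5 - 1 = 44. Product = 126 × 44 = 5544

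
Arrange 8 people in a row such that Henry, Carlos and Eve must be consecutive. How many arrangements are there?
Treat the 3 as one block: (8-3+1)! × 3! = 720 × 6 = 4320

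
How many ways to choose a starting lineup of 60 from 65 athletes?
C(65,60) = 65!/(60!×5!) = 8259888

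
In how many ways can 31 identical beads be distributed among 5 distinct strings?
C(31+5-1, 5-1) = C(35, 4) = 52360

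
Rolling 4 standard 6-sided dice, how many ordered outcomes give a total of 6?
Coefficient of x^6 in (x + x² + ... + x^6)^4. By inclusion-exclusion on dice exceeding 6: Σ_j (-1)^j C(4,j)·C(6-1-6j, 3) = C(4,0)·C(5,3) = 1·10 = 10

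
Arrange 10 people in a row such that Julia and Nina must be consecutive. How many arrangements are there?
Treat the 2 as one block: (10-2+1)! × 2! = 362880 × 2 = 725760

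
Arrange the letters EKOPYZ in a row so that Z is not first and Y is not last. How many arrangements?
By inclusion-exclusion: 6! - 2×(6-1)! + (6-2)! = 720 - 240 + 24 = 504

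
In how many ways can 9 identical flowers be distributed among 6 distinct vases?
C(9+6-1, 6-1) = C(14, 5) = 2002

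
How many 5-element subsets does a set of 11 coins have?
C(11,5) = 11!/(5!×6!) = 462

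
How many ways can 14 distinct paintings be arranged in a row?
14! = 87178291200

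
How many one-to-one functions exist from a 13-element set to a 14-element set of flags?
P(14,13) = 14!/(14-13)! = 87178291200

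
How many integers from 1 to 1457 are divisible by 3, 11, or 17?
⌊1457/3⌋+⌊1457/11⌋+⌊1457/17⌋ - ⌊1457/33⌋-⌊1457/51⌋-⌊1457/187⌋ + ⌊1457/561⌋ = 485+132+85 - 44-28-7 + 2 = 625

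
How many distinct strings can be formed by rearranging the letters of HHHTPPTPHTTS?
12! / (3! × 1! × 4! × 4!) = 138600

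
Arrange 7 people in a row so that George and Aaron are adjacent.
Treat as block: (7-1)! × 2! = 720 × 2 = 1440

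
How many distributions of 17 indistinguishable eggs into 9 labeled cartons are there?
C(17+9-1, 9-1) = C(25, 8) = 1081575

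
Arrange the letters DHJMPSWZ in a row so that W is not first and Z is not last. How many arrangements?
By inclusion-exclusion: 8! - 2×(8-1)! + (8-2)! = 40320 - 10080 + 720 = 30960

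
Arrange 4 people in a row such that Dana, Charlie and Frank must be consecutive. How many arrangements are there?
Treat the 3 as one block: (4-3+1)! × 3! = 2 × 6 = 12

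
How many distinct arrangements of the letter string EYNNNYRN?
8! / (2! × 4! × 1! × 1!) = 840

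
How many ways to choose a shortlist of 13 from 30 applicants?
C(30,13) = 30!/(13!×17!) = 119759850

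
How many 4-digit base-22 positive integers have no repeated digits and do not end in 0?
Last digit: 21 nonzero choices. First digit: 20 (nonzero, ≠last). Middle 2: P(20,2) = 380. Total = 159600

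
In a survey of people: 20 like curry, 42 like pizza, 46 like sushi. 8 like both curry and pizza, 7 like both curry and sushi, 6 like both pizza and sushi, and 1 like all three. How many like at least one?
|A∪B∪C| = 20+42+46-8-7-6+1 = 88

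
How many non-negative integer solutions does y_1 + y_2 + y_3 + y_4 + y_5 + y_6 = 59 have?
C(59+6-1, 6-1) = C(64, 5) = 7624512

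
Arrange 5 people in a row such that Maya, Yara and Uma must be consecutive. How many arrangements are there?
Treat the 3 as one block: (5-3+1)! × 3! = 6 × 6 = 36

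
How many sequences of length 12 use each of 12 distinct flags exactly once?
12! = 479001600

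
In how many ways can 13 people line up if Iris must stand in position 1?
Fix one position: (13-1)! = 479001600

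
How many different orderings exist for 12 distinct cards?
12! = 479001600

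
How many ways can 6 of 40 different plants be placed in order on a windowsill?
P(40,6) = 40!/(40-6)! = 2763633600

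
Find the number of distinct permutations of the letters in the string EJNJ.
4! / (2! × 1! × 1!) = 12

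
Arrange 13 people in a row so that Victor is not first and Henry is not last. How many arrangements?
By inclusion-exclusion: 13! - 2×(13-1)! + (13-2)! = 6227020800 - 958003200 + 39916800 = 5308934400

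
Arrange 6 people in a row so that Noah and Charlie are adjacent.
Treat as block: (6-1)! × 2! = 120 × 2 = 240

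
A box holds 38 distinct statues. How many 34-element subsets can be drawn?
C(38,34) = 38!/(34!×4!) = 73815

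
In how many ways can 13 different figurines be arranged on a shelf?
13! = 6227020800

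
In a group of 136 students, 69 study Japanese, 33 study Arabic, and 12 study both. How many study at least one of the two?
|A∪B| = |A| + |B| - |A∩B| = 69 + 33 - 12 = 90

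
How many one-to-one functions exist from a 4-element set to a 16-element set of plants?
P(16,4) = 16!/(16-4)! = 43680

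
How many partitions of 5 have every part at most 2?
Let r_j(i) = number of partitions of i into parts ≤ j, for i = 0..5. r_1(i) = 1 for all i; r_j(i) = r_{j-1}(i) + r_j(i-j). Rows j = 2..2: ≤2: 1 1 2 2 3 3. r_2(5) = 3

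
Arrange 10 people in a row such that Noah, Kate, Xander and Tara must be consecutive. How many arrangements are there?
Treat the 4 as one block: (10-4+1)! × 4! = 5040 × 24 = 120960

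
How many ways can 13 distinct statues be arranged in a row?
13! = 6227020800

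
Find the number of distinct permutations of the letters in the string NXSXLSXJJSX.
11! / (1! × 4! × 3! × 1! × 2!) = 138600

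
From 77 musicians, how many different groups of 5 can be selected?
C(77,5) = 77!/(5!×72!) = 19757815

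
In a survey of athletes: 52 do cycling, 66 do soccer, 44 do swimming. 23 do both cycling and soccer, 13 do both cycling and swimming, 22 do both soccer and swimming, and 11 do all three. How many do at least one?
|A∪B∪C| = 52+66+44-23-13-22+11 = 115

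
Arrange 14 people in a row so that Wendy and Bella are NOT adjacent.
Total - adjacent = 14! - (14-1)!×2 = 87178291200 - 12454041600 = 74724249600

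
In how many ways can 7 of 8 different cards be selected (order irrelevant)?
C(8,7) = 8!/(7!×1!) = 8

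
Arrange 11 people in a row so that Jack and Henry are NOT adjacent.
Total - adjacent = 11! - (11-1)!×2 = 39916800 - 7257600 = 32659200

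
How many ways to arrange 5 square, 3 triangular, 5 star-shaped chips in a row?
13! / (5! × 3! × 5!) = 72072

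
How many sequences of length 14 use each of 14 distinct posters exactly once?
14! = 87178291200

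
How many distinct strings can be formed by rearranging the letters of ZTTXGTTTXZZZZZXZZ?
17! / (5! × 8! × 1! × 3!) = 12252240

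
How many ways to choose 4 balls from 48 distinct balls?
C(48,4) = 48!/(4!×44!) = 194580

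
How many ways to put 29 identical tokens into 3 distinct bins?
C(29+3-1, 3-1) = C(31, 2) = 465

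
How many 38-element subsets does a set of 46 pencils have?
C(46,38) = 46!/(38!×8!) = 260932815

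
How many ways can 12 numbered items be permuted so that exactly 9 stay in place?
Choose the 9 fixed points C(12,9) = 220, derange the rest: !3 = Σ_{j=0}^{3} (-1)^j·3!/j! = 6 - 6 + 3 - 1 = 2. Product = 220 × 2 = 440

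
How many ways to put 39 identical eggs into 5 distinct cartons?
C(39+5-1, 5-1) = C(43, 4) = 123410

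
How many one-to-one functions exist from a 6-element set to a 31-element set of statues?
P(31,6) = 31!/(31-6)! = 530122320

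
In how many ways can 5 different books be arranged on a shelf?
5! = 120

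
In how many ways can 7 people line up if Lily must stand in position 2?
Fix one position: (7-1)! = 720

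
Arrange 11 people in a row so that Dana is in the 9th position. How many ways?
Fix one position: (11-1)! = 3628800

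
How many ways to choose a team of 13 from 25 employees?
C(25,13) = 25!/(13!×12!) = 5200300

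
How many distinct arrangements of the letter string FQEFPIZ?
7! / (1! × 1! × 2! × 1! × 1! × 1!) = 2520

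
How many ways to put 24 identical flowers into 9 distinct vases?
C(24+9-1, 9-1) = C(32, 8) = 10518300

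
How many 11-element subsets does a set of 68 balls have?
C(68,11) = 68!/(11!×57!) = 1533058025824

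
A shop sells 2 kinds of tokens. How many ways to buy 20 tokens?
C(20+2-1, 2-1) = C(21, 1) = 21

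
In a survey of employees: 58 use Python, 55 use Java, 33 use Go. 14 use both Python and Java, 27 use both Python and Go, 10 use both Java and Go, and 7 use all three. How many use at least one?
|A∪B∪C| = 58+55+33-14-27-10+7 = 102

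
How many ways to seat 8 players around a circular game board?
Circular: fix one position, arrange the rest. (8-1)! = 5040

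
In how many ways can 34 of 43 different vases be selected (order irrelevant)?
C(43,34) = 43!/(34!×9!) = 563921995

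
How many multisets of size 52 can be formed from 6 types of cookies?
C(52+6-1, 6-1) = C(57, 5) = 4187106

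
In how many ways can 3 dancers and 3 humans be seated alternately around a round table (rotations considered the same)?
Fix one of the dancers: (3-1)! ways for the remaining dancers, × 3! ways for the humans = 2 × 6 = 12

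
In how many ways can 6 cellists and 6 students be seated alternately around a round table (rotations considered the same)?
Fix one of the cellists: (6-1)! ways for the remaining cellists, × 6! ways for the students = 120 × 720 = 86400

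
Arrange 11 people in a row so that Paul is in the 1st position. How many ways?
Fix one position: (11-1)! = 3628800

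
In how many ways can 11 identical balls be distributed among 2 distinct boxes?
C(11+2-1, 2-1) = C(12, 1) = 12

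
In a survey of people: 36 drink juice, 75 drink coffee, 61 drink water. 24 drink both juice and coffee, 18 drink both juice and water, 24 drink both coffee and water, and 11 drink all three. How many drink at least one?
|A∪B∪C| = 36+75+61-24-18-24+11 = 117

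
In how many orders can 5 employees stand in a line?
5! = 120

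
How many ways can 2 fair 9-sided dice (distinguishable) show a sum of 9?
Coefficient of x^9 in (x + x² + ... + x^9)^2. By inclusion-exclusion on dice exceeding 9: Σ_j (-1)^j C(2,j)·C(9-1-9j, 1) = C(2,0)·C(8,1) = 1·8 = 8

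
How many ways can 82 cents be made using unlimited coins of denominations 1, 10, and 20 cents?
Coefficient of x^82 in 1/(1-x^1) · 1/(1-x^10) · 1/(1-x^20). Case on j = number of 20-cent coins (j = 0..4); remainder r = 82 - 20j is made from {1,10} in ⌊r/10⌋+1 ways. r = 82, 62, 42, 22, 2 → 9 + 7 + 5 + 3 + 1 = 25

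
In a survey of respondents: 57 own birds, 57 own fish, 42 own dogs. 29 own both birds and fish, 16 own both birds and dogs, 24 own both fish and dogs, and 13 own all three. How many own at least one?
|A∪B∪C| = 57+57+42-29-16-24+13 = 100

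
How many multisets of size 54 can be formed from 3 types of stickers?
C(54+3-1, 3-1) = C(56, 2) = 1540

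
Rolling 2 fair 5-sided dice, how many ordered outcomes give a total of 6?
Coefficient of x^6 in (x + x² + ... + x^5)^2. By inclusion-exclusion on dice exceeding 5: Σ_j (-1)^j C(2,j)·C(6-1-5j, 1) = C(2,0)·C(5,1) = 1·5 = 5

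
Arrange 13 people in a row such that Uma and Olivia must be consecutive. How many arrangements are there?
Treat the 2 as one block: (13-2+1)! × 2! = 479001600 × 2 = 958003200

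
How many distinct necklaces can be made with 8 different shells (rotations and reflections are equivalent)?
(8-1)!/2 = 5040/2 = 2520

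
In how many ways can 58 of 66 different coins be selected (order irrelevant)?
C(66,58) = 66!/(58!×8!) = 5743572120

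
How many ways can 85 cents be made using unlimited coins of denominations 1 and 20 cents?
Coefficient of x^85 in 1/(1-x^1) · 1/(1-x^20). Use j coins of 20 for j = 0..⌊85/20⌋ = 4, the rest in 1s: 4 + 1 = 5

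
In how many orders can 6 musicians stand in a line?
6! = 720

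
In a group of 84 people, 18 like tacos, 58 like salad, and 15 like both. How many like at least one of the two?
|A∪B| = |A| + |B| - |A∩B| = 18 + 58 - 15 = 61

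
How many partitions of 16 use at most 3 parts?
By conjugation, equals partitions of 16 into parts ≤ 3. Let r_j(i) = number of partitions of i into parts ≤ j, for i = 0..16. r_1(i) = 1 for all i; r_j(i) = r_{j-1}(i) + r_j(i-j). Rows j = 2..3: ≤2: 1 1 2 2 3 3 4 4 5 5 6 6 7 7 8 8 9; ≤3: 1 1 2 3 4 5 7 8 10 12 14 16 19 21 24 27 30. r_3(16) = 30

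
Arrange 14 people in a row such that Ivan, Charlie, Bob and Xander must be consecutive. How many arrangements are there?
Treat the 4 as one block: (14-4+1)! × 4! = 39916800 × 24 = 958003200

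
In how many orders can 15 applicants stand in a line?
15! = 1307674368000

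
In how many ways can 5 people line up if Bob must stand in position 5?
Fix one position: (5-1)! = 24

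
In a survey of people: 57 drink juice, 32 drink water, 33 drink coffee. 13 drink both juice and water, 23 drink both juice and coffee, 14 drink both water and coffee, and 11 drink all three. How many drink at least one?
|A∪B∪C| = 57+32+33-13-23-14+11 = 83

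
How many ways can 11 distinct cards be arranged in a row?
11! = 39916800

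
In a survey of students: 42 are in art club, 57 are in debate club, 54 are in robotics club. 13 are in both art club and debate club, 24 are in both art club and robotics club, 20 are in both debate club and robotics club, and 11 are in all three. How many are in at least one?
|A∪B∪C| = 42+57+54-13-24-20+11 = 107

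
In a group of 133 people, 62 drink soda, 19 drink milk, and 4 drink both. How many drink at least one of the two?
|A∪B| = |A| + |B| - |A∩B| = 62 + 19 - 4 = 77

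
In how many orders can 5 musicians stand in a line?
5! = 120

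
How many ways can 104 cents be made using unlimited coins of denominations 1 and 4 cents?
Coefficient of x^104 in 1/(1-x^1) · 1/(1-x^4). Use j coins of 4 for j = 0..⌊104/4⌋ = 26, the rest in 1s: 26 + 1 = 27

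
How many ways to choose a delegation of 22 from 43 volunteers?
C(43,22) = 43!/(22!×21!) = 1052049481860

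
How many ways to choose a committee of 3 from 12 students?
C(12,3) = 12!/(3!×9!) = 220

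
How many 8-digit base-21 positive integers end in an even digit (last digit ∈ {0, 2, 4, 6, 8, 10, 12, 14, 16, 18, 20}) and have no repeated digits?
Last∈{0,2,4,6,8,10,12,14,16,18,20}. Last=0: 390700800. Last nonzero: 10×19×P(19,6) = 3711657600. Total = 4102358400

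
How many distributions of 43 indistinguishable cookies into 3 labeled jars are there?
C(43+3-1, 3-1) = C(45, 2) = 990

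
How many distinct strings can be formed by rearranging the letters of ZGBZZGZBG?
9! / (4! × 3! × 2!) = 1260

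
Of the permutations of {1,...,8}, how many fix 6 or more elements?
Exactly j fixed points: C(8,j)·!(8-j); sum over j ≥ 6 (derangement numbers via !m = (m-1)·(!(m-1) + !(m-2)): !0..!2 = 1, 0, 1). Σ_{j=6}^{8} C(8,j)·!(8-j) = C(8,6)·!2 + C(8,7)·!1 + C(8,8)·!0 = 28·1 + 8·0 + 1·1 = 29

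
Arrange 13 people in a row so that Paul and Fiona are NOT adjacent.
Total - adjacent = 13! - (13-1)!×2 = 6227020800 - 958003200 = 5269017600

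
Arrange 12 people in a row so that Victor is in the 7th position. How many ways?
Fix one position: (12-1)! = 39916800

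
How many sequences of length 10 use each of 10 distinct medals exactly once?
10! = 3628800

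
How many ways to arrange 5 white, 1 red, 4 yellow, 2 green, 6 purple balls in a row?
18! / (5! × 1! × 4! × 2! × 6!) = 1543782240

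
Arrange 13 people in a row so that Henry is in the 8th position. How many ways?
Fix one position: (13-1)! = 479001600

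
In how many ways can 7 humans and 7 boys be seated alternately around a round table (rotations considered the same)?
Fix one of the humans: (7-1)! ways for the remaining humans, × 7! ways for the boys = 720 × 5040 = 3628800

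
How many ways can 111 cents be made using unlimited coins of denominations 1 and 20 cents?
Coefficient of x^111 in 1/(1-x^1) · 1/(1-x^20). Use j coins of 20 for j = 0..⌊111/20⌋ = 5, the rest in 1s: 5 + 1 = 6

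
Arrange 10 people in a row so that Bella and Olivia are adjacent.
Treat as block: (10-1)! × 2! = 362880 × 2 = 725760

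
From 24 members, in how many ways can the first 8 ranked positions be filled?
P(24,8) = 24!/(24-8)! = 29654190720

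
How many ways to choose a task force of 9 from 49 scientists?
C(49,9) = 49!/(9!×40!) = 2054455634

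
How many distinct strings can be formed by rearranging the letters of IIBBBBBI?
8! / (5! × 3!) = 56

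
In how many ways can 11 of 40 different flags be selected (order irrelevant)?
C(40,11) = 40!/(11!×29!) = 2311801440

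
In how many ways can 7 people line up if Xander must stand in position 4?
Fix one position: (7-1)! = 720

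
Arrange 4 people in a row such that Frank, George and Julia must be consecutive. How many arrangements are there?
Treat the 3 as one block: (4-3+1)! × 3! = 2 × 6 = 12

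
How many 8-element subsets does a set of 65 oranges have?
C(65,8) = 65!/(8!×57!) = 5047381560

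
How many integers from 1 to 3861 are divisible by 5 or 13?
⌊3861/5⌋ + ⌊3861/13⌋ - ⌊3861/65⌋ = 772 + 297 - 59 = 1010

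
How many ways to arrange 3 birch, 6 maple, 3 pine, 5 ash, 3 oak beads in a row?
20! / (3! × 6! × 3! × 5! × 3!) = 130363833600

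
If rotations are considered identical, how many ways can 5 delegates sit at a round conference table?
Circular: fix one position, arrange the rest. (5-1)! = 24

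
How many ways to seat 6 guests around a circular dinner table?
Circular: fix one position, arrange the rest. (6-1)! = 120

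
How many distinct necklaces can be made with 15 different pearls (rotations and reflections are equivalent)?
(15-1)!/2 = 87178291200/2 = 43589145600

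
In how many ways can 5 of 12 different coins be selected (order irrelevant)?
C(12,5) = 12!/(5!×7!) = 792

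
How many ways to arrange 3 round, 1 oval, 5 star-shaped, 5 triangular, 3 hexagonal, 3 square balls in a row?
20! / (3! × 1! × 5! × 5! × 3! × 3!) = 782183001600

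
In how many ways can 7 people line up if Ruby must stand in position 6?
Fix one position: (7-1)! = 720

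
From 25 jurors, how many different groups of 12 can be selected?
C(25,12) = 25!/(12!×13!) = 5200300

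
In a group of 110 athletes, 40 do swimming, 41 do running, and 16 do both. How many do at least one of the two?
|A∪B| = |A| + |B| - |A∩B| = 40 + 41 - 16 = 65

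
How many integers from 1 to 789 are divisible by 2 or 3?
⌊789/2⌋ + ⌊789/3⌋ - ⌊789/6⌋ = 394 + 263 - 131 = 526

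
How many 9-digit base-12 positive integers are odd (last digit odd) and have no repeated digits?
Last∈{1,3,5,7,9,11}. Last=0: 0. Last nonzero: 6×10×P(10,7) = 36288000. Total = 36288000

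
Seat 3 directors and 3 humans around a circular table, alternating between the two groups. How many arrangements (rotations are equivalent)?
Fix one of the directors: (3-1)! ways for the remaining directors, × 3! ways for the humans = 2 × 6 = 12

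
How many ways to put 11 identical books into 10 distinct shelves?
C(11+10-1, 10-1) = C(20, 9) = 167960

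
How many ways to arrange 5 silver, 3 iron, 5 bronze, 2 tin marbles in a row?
15! / (5! × 3! × 5! × 2!) = 7567560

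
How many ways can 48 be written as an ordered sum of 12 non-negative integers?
C(48+12-1, 12-1) = C(59, 11) = 279871768995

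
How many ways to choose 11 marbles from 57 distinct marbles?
C(57,11) = 57!/(11!×46!) = 184509266760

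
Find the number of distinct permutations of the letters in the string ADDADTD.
7! / (2! × 4! × 1!) = 105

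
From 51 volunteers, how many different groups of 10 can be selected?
C(51,10) = 51!/(10!×41!) = 12777711870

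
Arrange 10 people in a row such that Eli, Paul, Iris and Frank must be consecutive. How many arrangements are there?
Treat the 4 as one block: (10-4+1)! × 4! = 5040 × 24 = 120960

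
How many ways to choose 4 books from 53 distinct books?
C(53,4) = 53!/(4!×49!) = 292825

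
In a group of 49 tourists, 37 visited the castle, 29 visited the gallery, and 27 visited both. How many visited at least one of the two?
|A∪B| = |A| + |B| - |A∩B| = 37 + 29 - 27 = 39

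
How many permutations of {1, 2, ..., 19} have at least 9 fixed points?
Exactly j fixed points: C(19,j)·!(19-j); sum over j ≥ 9 (derangement numbers via !m = (m-1)·(!(m-1) + !(m-2)): !0..!10 = 1, 0, 1, 2, 9, 44, 265, 1854, 14833, 133496, 1334961). Σ_{j=9}^{19} C(19,j)·!(19-j) = C(19,9)·!10 + C(19,10)·!9 + C(19,11)·!8 + C(19,12)·!7 + C(19,13)·!6 + C(19,14)·!5 + C(19,15)·!4 + C(19,16)·!3 + C(19,17)·!2 + C(19,18)·!1 + C(19,19)·!0 = 92378·1334961 + 92378·133496 + 75582·14833 + 50388·1854 + 27132·265 + 11628·44 + 3876·9 + 969·2 + 171·1 + 19·0 + 1·1 = 136875386510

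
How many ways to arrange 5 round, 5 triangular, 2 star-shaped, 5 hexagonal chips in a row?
17! / (5! × 5! × 2! × 5!) = 102918816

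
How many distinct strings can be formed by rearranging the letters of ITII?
4! / (3! × 1!) = 4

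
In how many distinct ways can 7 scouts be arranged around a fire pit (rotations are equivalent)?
Circular: fix one position, arrange the rest. (7-1)! = 720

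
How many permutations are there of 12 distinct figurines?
12! = 479001600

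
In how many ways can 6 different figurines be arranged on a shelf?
6! = 720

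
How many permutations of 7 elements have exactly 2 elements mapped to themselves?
Choose the 2 fixed points C(7,2) = 21, derange the rest: !5 = Σ_{j=0}^{5} (-1)^j·5!/j! = 120 - 120 + 60 - 20 + 5 - 1 = 44. Product = 21 × 44 = 924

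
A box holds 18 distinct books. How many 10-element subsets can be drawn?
C(18,10) = 18!/(10!×8!) = 43758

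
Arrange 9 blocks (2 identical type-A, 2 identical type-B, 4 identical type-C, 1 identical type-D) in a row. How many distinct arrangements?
9! / (2! × 2! × 4! × 1!) = 3780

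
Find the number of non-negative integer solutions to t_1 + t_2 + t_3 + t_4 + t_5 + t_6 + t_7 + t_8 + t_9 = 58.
C(58+9-1, 9-1) = C(66, 8) = 5743572120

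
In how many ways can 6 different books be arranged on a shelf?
6! = 720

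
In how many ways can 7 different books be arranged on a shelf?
7! = 5040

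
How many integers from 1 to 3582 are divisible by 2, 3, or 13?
⌊3582/2⌋+⌊3582/3⌋+⌊3582/13⌋ - ⌊3582/6⌋-⌊3582/26⌋-⌊3582/39⌋ + ⌊3582/78⌋ = 1791+1194+275 - 597-137-91 + 45 = 2480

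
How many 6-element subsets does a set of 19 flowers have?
C(19,6) = 19!/(6!×13!) = 27132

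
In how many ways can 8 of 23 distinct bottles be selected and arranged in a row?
P(23,8) = 23!/(23-8)! = 19769460480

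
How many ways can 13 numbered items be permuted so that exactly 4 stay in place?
Choose the 4 fixed points C(13,4) = 715, derange the rest: !9 = Σ_{j=0}^{9} (-1)^j·9!/j! = 362880 - 362880 + 181440 - 60480 + 15120 - 3024 + 504 - 72 + 9 - 1 = 133496. Product = 715 × 133496 = 95449640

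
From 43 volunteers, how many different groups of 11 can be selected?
C(43,11) = 43!/(11!×32!) = 5752004349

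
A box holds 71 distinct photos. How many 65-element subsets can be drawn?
C(71,65) = 71!/(65!×6!) = 143218999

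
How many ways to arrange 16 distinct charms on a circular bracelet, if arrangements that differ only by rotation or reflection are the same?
(16-1)!/2 = 1307674368000/2 = 653837184000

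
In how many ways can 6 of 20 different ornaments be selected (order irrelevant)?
C(20,6) = 20!/(6!×14!) = 38760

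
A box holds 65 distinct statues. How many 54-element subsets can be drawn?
C(65,54) = 65!/(54!×11!) = 895068996640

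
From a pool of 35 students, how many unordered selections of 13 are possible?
C(35,13) = 35!/(13!×22!) = 1476337800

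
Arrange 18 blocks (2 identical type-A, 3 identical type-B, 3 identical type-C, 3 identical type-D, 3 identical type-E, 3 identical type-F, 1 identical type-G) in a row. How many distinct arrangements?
18! / (2! × 3! × 3! × 3! × 3! × 3! × 1!) = 411675264000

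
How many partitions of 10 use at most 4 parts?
By conjugation, equals partitions of 10 into parts ≤ 4. Let r_j(i) = number of partitions of i into parts ≤ j, for i = 0..10. r_1(i) = 1 for all i; r_j(i) = r_{j-1}(i) + r_j(i-j). Rows j = 2..4: ≤2: 1 1 2 2 3 3 4 4 5 5 6; ≤3: 1 1 2 3 4 5 7 8 10 12 14; ≤4: 1 1 2 3 5 6 9 11 15 18 23. r_4(10) = 23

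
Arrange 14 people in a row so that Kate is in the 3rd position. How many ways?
Fix one position: (14-1)! = 6227020800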